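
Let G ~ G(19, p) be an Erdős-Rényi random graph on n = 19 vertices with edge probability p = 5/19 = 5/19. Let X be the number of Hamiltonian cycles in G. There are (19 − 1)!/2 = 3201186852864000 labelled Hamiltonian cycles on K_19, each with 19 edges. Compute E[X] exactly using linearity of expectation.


K_19 has (19 − 1)!/2 = 3201186852864000 labelled Hamiltonian cycles.
For each such Hamiltonian cycle H, let X_H = 1 if all 19 edges of H are present in G. Then P[X_H = 1] = p^{19} = (5/19)^{19} = 19073486328125/1978419655660313589123979.
By linearity: E[X] = Σ_H E[X_H] = 3201186852864000 · p^{19} = 3201186852864000 · 19073486328125/1978419655660313589123979 = 61057793671875000000000000000/1978419655660313589123979.
Numerically: E[X] ≈ 3.09e+04.

E[X] = 3201186852864000 · (5/19)^{19} = 61057793671875000000000000000/1978419655660313589123979 ≈ 3.09e+04.


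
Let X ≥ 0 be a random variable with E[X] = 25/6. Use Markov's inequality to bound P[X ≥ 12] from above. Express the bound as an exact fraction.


μ = E[X] = 25/6, a = 12.
Markov: P[X ≥ 12] ≤ μ/a = (25/6)/12 = 25/72.
Numerically: ≈ 0.3472.
(Since a = 12 > μ = 4.1667, the bound 25/72 is < 1 and informative.)

P[X ≥ 12] ≤ 25/72 ≈ 0.3472.


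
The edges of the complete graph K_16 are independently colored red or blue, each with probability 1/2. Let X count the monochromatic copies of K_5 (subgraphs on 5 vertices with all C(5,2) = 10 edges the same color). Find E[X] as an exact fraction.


Let X = Σ_S X_S over the C(16, 5) = 4368 subsets S of size 5, where X_S = 1 if the K_5 on S is monochromatic.
For a fixed S, the K_5 on S has C(5, 2) = 10 edges. P[all 10 edges red] = (1/2)^10, and likewise for blue, so P[monochromatic] = 2·(1/2)^10 = 2^{1 − 10} = 1/512.
Summing: E[X] = C(16, 5) · 2^{1 − 10} = 4368 · 1/512 = 273/32.
Numerically: E[X] ≈ 8.5312.

E[X] = C(16,5)·2^(1−C(5,2)) = 273/32 ≈ 8.5312.


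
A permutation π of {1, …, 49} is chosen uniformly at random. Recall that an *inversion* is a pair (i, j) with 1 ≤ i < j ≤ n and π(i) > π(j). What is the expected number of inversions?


Write X = Σ X_I over the C(49, 2) = 1176 pairs i < j, with X_I the indicator of one inversion.
There are 1176 indicators.
For each fixed pair i < j, the values π(i) and π(j) are two distinct elements of {1, …, 49} in uniformly random order; by symmetry P[π(i) > π(j)] = 1/2.
By linearity: E[X] = 1176 · (1/2) = C(49, 2) · (1/2) = 1176/2 = 588 ≈ 588.000000.

E[X] = 588 = 588.000000.


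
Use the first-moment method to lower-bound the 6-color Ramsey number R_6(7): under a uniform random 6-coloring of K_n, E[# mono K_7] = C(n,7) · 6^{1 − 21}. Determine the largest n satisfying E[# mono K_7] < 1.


We need C(n, 7) · 6^{1 − 21} < 1, i.e. C(n, 7) < 6^{21 − 1} = 3656158440062976.
Check values of n near the boundary:
  n = 562: C(562, 7) = 3384017972944752; 3384017972944752 < 3656158440062976? YES
  n = 563: C(563, 7) = 3426622515769596; 3426622515769596 < 3656158440062976? YES
  n = 564: C(564, 7) = 3469685994423792; 3469685994423792 < 3656158440062976? YES
  n = 565: C(565, 7) = 3513212521235560; 3513212521235560 < 3656158440062976? YES
  n = 566: C(566, 7) = 3557206237959440; 3557206237959440 < 3656158440062976? YES
  n = 567: C(567, 7) = 3601671315933933; 3601671315933933 < 3656158440062976? YES
  n = 568: C(568, 7) = 3646611956239704; 3646611956239704 < 3656158440062976? YES
  n = 569: C(569, 7) = 3692032389858348; 3692032389858348 < 3656158440062976? NO
  n = 570: C(570, 7) = 3737936877831720; 3737936877831720 < 3656158440062976? NO
  n = 571: C(571, 7) = 3784329711421830; 3784329711421830 < 3656158440062976? NO
The largest n with C(n, 7) < 3656158440062976 is n = 568 (where E[X] = 16882462760369/16926659444736 ≈ 0.997389). Hence R_6(7) > 568, i.e. R_6(7) ≥ 569.

Largest n = 568; hence R_6(7) > 568.


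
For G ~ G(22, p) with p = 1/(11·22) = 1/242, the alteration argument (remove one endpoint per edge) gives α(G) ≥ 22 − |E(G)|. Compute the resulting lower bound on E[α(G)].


E[|E(G)|] = C(22, 2)·p = 231 · (1/242) = 21/22.
E[α(G)] ≥ n − E[|E(G)|] = 22 − 21/22 = 463/22.
Numerically: ≈ 21.045.
(This is only a lower bound; the true E[α(G)] may be larger.)

E[α(G)] ≥ 463/22 ≈ 21.045.


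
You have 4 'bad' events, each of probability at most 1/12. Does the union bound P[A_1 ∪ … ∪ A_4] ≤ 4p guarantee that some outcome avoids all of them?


Union bound: P[∪_{i=1}^{4} A_i] ≤ Σ_i P[A_i] ≤ 4·p = 4·(1/12) = 1/3.
Numerically: 1/3 ≈ 0.3333333.
Is 1/3 < 1? YES.
Since P[∪ A_i] ≤ 1/3 < 1, the complement has P[∩ A_i^c] ≥ 1 − 1/3 = 2/3 > 0, so some outcome avoids every A_i.

4·p = 1/3 ≈ 0.3333333; existence CERTIFIED by the union bound.


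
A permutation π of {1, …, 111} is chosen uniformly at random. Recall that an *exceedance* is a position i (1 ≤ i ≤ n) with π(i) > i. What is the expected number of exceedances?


Write X = Σ_{i=1}^{111} X_i, where X_i = 1_{π(i) > i}.
For each fixed i, π(i) is uniform over {1, …, 111} (marginal of a uniform permutation), so P[π(i) > i] = (n − i)/n. Summing: Σ_{i=1}^{111} (n − i)/n = (0 + 1 + … + 110)/111 = 111(111 − 1)/(2·111) = (111 − 1)/2.
Hence E[X] = Σ_{i=1}^{111} (111 − i)/111 = 55 ≈ 55.000.

E[X] = 55 = 55.000.


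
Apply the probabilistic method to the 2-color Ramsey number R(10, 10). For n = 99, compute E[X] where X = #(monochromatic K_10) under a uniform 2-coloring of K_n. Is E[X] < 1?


E[X] = C(99, 10) · 2^{1 − 45} = 15579278510796 · 2^{−44} = 15579278510796/17592186044416.
As a reduced fraction: E[X] = 3894819627699/4398046511104 ≈ 0.8855795.
Is E[X] < 1? YES.
Since E[X] < 1, there exists a 2-coloring of K_{99} with no monochromatic K_10; hence R(10, 10) > 99.

E[X] = 3894819627699/4398046511104 ≈ 0.8855795; E[X] < 1, so R(10, 10) > 99.


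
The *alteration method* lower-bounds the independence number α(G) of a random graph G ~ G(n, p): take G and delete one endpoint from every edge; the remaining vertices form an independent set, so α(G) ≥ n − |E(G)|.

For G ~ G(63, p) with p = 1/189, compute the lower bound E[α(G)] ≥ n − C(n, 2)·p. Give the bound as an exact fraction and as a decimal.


E[|E(G)|] = C(63, 2)·p = 1953 · (1/189) = 31/3.
E[α(G)] ≥ n − E[|E(G)|] = 63 − 31/3 = 158/3.
Numerically: ≈ 52.667.
(This is only a lower bound; the true E[α(G)] may be larger.)

E[α(G)] ≥ 158/3 ≈ 52.667.


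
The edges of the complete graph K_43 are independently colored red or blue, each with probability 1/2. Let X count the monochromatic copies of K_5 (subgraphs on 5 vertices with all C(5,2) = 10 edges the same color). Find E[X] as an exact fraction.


Let X = Σ_S X_S over the C(43, 5) = 962598 subsets S of size 5, where X_S = 1 if the K_5 on S is monochromatic.
For a fixed S, the K_5 on S has C(5, 2) = 10 edges. P[all 10 edges red] = (1/2)^10, and likewise for blue, so P[monochromatic] = 2·(1/2)^10 = 2^{1 − 10} = 1/512.
Summing: E[X] = C(43, 5) · 2^{1 − 10} = 962598 · 1/512 = 481299/256.
Numerically: E[X] ≈ 1880.07422.

E[X] = C(43,5)·2^(1−C(5,2)) = 481299/256 ≈ 1880.07422.


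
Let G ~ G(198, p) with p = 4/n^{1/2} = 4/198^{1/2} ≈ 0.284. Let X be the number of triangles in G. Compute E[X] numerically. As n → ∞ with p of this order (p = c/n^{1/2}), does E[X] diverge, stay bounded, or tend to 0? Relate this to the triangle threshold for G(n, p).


Number of potential triangles: C(198, 3) = 1274196.
Each occurs with probability p³ ≈ (0.284)³ ≈ 2.29711e-02.
By linearity: E[X] = C(198, 3)·p³ ≈ 1274196 · 2.29711e-02 ≈ 29269.710.
Since α = 1/2 < 1, p = c/n^{1/2} ≫ 1/n is above the triangle threshold p ~ 1/n. Asymptotically E[X] ~ (c³/6)·n^{3(1−α)} = (4³/6)·n^{1.5} → ∞; triangles are abundant w.h.p.

E[X] ≈ 29269.710; in regime p = Θ(1/n^{1/2}) E[X] diverges (above the triangle threshold p ~ 1/n).


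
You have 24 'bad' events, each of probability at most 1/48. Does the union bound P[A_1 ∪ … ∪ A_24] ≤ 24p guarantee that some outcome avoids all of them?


Union bound: P[∪_{i=1}^{24} A_i] ≤ Σ_i P[A_i] ≤ 24·p = 24·(1/48) = 1/2.
Numerically: 1/2 ≈ 0.5000.
Is 1/2 < 1? YES.
Since P[∪ A_i] ≤ 1/2 < 1, the complement has P[∩ A_i^c] ≥ 1 − 1/2 = 1/2 > 0, so some outcome avoids every A_i.

24·p = 1/2 ≈ 0.5000; existence CERTIFIED by the union bound.


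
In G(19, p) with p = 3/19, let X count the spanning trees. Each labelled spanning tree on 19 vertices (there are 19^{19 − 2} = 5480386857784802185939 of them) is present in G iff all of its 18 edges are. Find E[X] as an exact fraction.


K_19 has 19^{19 − 2} = 5480386857784802185939 labelled spanning trees.
For each such spanning tree H, let X_H = 1 if all 18 edges of H are present in G. Then P[X_H = 1] = p^{18} = (3/19)^{18} = 387420489/104127350297911241532841.
Summing the indicators: E[X] = Σ_H E[X_H] = 5480386857784802185939 · p^{18} = 5480386857784802185939 · 387420489/104127350297911241532841 = 387420489/19.
Numerically: E[X] ≈ 2.03906e+07.

E[X] = 5480386857784802185939 · (3/19)^{18} = 387420489/19 ≈ 2.03906e+07.


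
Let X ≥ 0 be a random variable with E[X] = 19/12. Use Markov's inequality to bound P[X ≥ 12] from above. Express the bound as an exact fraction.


μ = E[X] = 19/12, a = 12.
Markov: P[X ≥ 12] ≤ μ/a = (19/12)/12 = 19/144.
Numerically: ≈ 0.1319.
(Since a = 12 > μ = 1.5833, the bound 19/144 is < 1 and informative.)

P[X ≥ 12] ≤ 19/144 ≈ 0.1319.


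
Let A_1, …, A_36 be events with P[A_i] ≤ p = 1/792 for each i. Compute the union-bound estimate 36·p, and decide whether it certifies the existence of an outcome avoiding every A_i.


Union bound: P[∪_{i=1}^{36} A_i] ≤ Σ_i P[A_i] ≤ 36·p = 36·(1/792) = 1/22.
Numerically: 1/22 ≈ 0.045455.
Is 1/22 < 1? YES.
Since P[∪ A_i] ≤ 1/22 < 1, the complement has P[∩ A_i^c] ≥ 1 − 1/22 = 21/22 > 0, so some outcome avoids every A_i.

36·p = 1/22 ≈ 0.045455; existence CERTIFIED by the union bound.


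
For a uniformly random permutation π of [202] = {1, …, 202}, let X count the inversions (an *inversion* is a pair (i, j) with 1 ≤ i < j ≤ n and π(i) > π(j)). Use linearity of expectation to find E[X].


Write X = Σ X_I over the C(202, 2) = 20301 pairs i < j, with X_I the indicator of one inversion.
There are 20301 indicators.
For each fixed pair i < j, the values π(i) and π(j) are two distinct elements of {1, …, 202} in uniformly random order; by symmetry P[π(i) > π(j)] = 1/2.
By linearity: E[X] = 20301 · (1/2) = C(202, 2) · (1/2) = 20301/2 = 20301/2 ≈ 10150.5000.

E[X] = 20301/2 = 10150.5000.


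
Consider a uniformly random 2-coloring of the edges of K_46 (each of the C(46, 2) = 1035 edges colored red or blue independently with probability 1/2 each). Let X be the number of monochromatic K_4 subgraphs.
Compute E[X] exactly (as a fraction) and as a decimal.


Let X = Σ_S X_S over the C(46, 4) = 163185 subsets S of size 4, where X_S = 1 if the K_4 on S is monochromatic.
For a fixed S, the K_4 on S has C(4, 2) = 6 edges. P[all 6 edges red] = (1/2)^6, and likewise for blue, so P[monochromatic] = 2·(1/2)^6 = 2^{1 − 6} = 1/32.
Summing: E[X] = C(46, 4) · 2^{1 − 6} = 163185 · 1/32 = 163185/32.
Numerically: E[X] ≈ 5099.5312.

E[X] = C(46,4)·2^(1−C(4,2)) = 163185/32 ≈ 5099.5312.


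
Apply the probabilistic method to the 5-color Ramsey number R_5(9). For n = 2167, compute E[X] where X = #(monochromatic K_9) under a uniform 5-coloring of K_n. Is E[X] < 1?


E[X] = C(2167, 9) · 5^{1 − 36} = 2855899084841489792706810 · 5^{−35} = 2855899084841489792706810/2910383045673370361328125.
As a reduced fraction: E[X] = 571179816968297958541362/582076609134674072265625 ≈ 0.981279.
Is E[X] < 1? YES.
Since E[X] < 1, there exists a 5-coloring of K_{2167} with no monochromatic K_9; hence R_5(9) > 2167.

E[X] = 571179816968297958541362/582076609134674072265625 ≈ 0.981279; E[X] < 1, so R_5(9) > 2167.


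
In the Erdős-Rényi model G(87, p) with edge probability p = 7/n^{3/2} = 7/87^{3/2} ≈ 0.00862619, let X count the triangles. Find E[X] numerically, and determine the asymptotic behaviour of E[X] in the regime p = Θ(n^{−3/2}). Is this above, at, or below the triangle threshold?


Number of potential triangles: C(87, 3) = 105995.
Each occurs with probability p³ ≈ (0.00862619)³ ≈ 6.41885379e-07.
By linearity: E[X] = C(87, 3)·p³ ≈ 105995 · 6.41885379e-07 ≈ 0.068037.
Since α = 3/2 > 1, p = c/n^{3/2} = o(1/n) is below the triangle threshold p ~ 1/n. Asymptotically E[X] ~ (c³/6)·n^{3(1−α)} = (7³/6)·n^{-1.5} → 0, so by Markov's inequality G has no triangles w.h.p.

E[X] ≈ 0.068037; in regime p = Θ(1/n^{3/2}) E[X] tends to 0 (below the triangle threshold p ~ 1/n).


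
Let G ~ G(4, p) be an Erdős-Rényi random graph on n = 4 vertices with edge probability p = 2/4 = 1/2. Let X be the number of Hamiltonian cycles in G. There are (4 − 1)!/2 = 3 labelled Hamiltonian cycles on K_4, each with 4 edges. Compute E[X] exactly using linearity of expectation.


K_4 has (4 − 1)!/2 = 3 labelled Hamiltonian cycles.
For each such Hamiltonian cycle H, let X_H = 1 if all 4 edges of H are present in G. Then P[X_H = 1] = p^{4} = (1/2)^{4} = 1/16.
By linearity: E[X] = Σ_H E[X_H] = 3 · p^{4} = 3 · 1/16 = 3/16.
Numerically: E[X] ≈ 0.1875.

E[X] = 3 · (1/2)^{4} = 3/16 ≈ 0.1875.


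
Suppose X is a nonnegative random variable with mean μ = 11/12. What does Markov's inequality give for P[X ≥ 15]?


μ = E[X] = 11/12, a = 15.
Markov: P[X ≥ 15] ≤ μ/a = (11/12)/15 = 11/180.
Numerically: ≈ 0.061111.
(Since a = 15 > μ = 0.916667, the bound 11/180 is < 1 and informative.)

P[X ≥ 15] ≤ 11/180 ≈ 0.061111.


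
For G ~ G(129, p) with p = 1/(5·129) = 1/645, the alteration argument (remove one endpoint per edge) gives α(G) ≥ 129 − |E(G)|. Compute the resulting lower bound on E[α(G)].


E[|E(G)|] = C(129, 2)·p = 8256 · (1/645) = 64/5.
E[α(G)] ≥ n − E[|E(G)|] = 129 − 64/5 = 581/5.
Numerically: ≈ 116.2000.
(This is only a lower bound; the true E[α(G)] may be larger.)

E[α(G)] ≥ 581/5 ≈ 116.2000.


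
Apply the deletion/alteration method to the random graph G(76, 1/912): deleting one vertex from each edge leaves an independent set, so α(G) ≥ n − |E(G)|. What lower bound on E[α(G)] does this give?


E[|E(G)|] = C(76, 2)·p = 2850 · (1/912) = 25/8.
E[α(G)] ≥ n − E[|E(G)|] = 76 − 25/8 = 583/8.
Numerically: ≈ 72.8750.
(This is only a lower bound; the true E[α(G)] may be larger.)

E[α(G)] ≥ 583/8 ≈ 72.8750.


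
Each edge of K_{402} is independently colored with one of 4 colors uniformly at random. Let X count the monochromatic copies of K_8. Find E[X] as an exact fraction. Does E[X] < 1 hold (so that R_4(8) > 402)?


E[X] = C(402, 8) · 4^{1 − 28} = 15770615726749950 · 4^{−27} = 15770615726749950/18014398509481984.
As a reduced fraction: E[X] = 7885307863374975/9007199254740992 ≈ 0.875445.
Is E[X] < 1? YES.
Since E[X] < 1, there exists a 4-coloring of K_{402} with no monochromatic K_8; hence R_4(8) > 402.

E[X] = 7885307863374975/9007199254740992 ≈ 0.875445; E[X] < 1, so R_4(8) > 402.


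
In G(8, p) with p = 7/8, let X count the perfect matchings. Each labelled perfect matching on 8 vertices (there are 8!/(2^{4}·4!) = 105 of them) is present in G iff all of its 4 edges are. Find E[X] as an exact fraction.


K_8 has 8!/(2^{4}·4!) = 105 labelled perfect matchings.
For each such perfect matching H, let X_H = 1 if all 4 edges of H are present in G. Then P[X_H = 1] = p^{4} = (7/8)^{4} = 2401/4096.
By linearity: E[X] = Σ_H E[X_H] = 105 · p^{4} = 105 · 2401/4096 = 252105/4096.
Numerically: E[X] ≈ 61.5.

E[X] = 105 · (7/8)^{4} = 252105/4096 ≈ 61.5.


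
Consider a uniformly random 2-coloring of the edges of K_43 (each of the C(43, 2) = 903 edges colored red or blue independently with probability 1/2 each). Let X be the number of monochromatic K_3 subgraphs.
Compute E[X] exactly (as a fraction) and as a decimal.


Let X = Σ_S X_S over the C(43, 3) = 12341 subsets S of size 3, where X_S = 1 if the K_3 on S is monochromatic.
For a fixed S, the K_3 on S has C(3, 2) = 3 edges. P[all 3 edges red] = (1/2)^3, and likewise for blue, so P[monochromatic] = 2·(1/2)^3 = 2^{1 − 3} = 1/4.
By linearity of expectation: E[X] = C(43, 3) · 2^{1 − 3} = 12341 · 1/4 = 12341/4.
Numerically: E[X] ≈ 3085.25000.

E[X] = C(43,3)·2^(1−C(3,2)) = 12341/4 ≈ 3085.25000.


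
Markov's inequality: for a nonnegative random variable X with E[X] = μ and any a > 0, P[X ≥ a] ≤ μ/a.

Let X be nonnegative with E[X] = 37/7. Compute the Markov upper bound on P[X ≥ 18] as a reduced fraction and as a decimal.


μ = E[X] = 37/7, a = 18.
Markov: P[X ≥ 18] ≤ μ/a = (37/7)/18 = 37/126.
Numerically: ≈ 0.293651.
(Since a = 18 > μ = 5.285714, the bound 37/126 is < 1 and informative.)

P[X ≥ 18] ≤ 37/126 ≈ 0.293651.


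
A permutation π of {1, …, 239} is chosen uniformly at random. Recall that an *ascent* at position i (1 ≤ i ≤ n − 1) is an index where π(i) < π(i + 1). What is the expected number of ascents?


Write X = Σ X_I over i = 1, …, 238, with X_I the indicator of one ascent.
There are 238 indicators.
For each fixed i, the pair (π(i), π(i+1)) is a uniformly random ordered pair of distinct values from {1, …, 239}; by symmetry P[π(i) < π(i+1)] = 1/2.
By linearity: E[X] = 238 · (1/2) = (239 − 1) · (1/2) = 119 ≈ 119.000.

E[X] = 119 = 119.000.


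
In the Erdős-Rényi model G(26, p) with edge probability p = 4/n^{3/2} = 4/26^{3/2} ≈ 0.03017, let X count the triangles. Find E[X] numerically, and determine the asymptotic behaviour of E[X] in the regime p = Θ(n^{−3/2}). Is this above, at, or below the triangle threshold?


Number of potential triangles: C(26, 3) = 2600.
Each occurs with probability p³ ≈ (0.03017)³ ≈ 2.746628e-05.
By linearity: E[X] = C(26, 3)·p³ ≈ 2600 · 2.746628e-05 ≈ 0.0714.
Since α = 3/2 > 1, p = c/n^{3/2} = o(1/n) is below the triangle threshold p ~ 1/n. Asymptotically E[X] ~ (c³/6)·n^{3(1−α)} = (4³/6)·n^{-1.5} → 0, so by Markov's inequality G has no triangles w.h.p.

E[X] ≈ 0.0714; in regime p = Θ(1/n^{3/2}) E[X] tends to 0 (below the triangle threshold p ~ 1/n).


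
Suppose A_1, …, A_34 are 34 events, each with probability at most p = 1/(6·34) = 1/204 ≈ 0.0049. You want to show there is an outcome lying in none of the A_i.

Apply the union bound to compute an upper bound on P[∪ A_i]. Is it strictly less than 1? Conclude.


Union bound: P[∪_{i=1}^{34} A_i] ≤ Σ_i P[A_i] ≤ 34·p = 34·(1/204) = 1/6.
Numerically: 1/6 ≈ 0.1667.
Is 1/6 < 1? YES.
Since P[∪ A_i] ≤ 1/6 < 1, the complement has P[∩ A_i^c] ≥ 1 − 1/6 = 5/6 > 0, so some outcome avoids every A_i.

34·p = 1/6 ≈ 0.1667; existence CERTIFIED by the union bound.


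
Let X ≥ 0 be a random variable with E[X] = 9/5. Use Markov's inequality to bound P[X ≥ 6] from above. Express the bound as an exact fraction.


μ = E[X] = 9/5, a = 6.
Markov: P[X ≥ 6] ≤ μ/a = (9/5)/6 = 3/10.
Numerically: ≈ 0.300000.
(Since a = 6 > μ = 1.800000, the bound 3/10 is < 1 and informative.)

P[X ≥ 6] ≤ 3/10 ≈ 0.300000.


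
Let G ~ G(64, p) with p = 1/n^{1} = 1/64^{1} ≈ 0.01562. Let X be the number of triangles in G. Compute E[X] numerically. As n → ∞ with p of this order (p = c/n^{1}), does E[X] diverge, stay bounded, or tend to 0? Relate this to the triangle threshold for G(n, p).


Number of potential triangles: C(64, 3) = 41664.
Each occurs with probability p³ ≈ (0.01562)³ ≈ 3.814697e-06.
By linearity: E[X] = C(64, 3)·p³ ≈ 41664 · 3.814697e-06 ≈ 0.1589.
Here α = 1, so p = 1/n is exactly at the triangle threshold p ~ 1/n. Asymptotically E[X] → c³/6 = 1³/6 = 1/6 ≈ 0.1667, a bounded constant. In this regime the triangle count is asymptotically Poisson(c³/6).

E[X] ≈ 0.1589; in regime p = Θ(1/n^{1}) E[X] stays bounded (at the triangle threshold p ~ 1/n).


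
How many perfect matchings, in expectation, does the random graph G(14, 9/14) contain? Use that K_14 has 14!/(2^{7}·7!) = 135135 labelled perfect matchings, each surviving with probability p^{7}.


K_14 has 14!/(2^{7}·7!) = 135135 labelled perfect matchings.
For each such perfect matching H, let X_H = 1 if all 7 edges of H are present in G. Then P[X_H = 1] = p^{7} = (9/14)^{7} = 4782969/105413504.
By linearity: E[X] = Σ_H E[X_H] = 135135 · p^{7} = 135135 · 4782969/105413504 = 92335216545/15059072.
Numerically: E[X] ≈ 6.13e+03.

E[X] = 135135 · (9/14)^{7} = 92335216545/15059072 ≈ 6.13e+03.


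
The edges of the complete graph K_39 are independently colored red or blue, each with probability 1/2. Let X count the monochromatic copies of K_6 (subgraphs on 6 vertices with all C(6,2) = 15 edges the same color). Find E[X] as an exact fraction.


Let X = Σ_S X_S over the C(39, 6) = 3262623 subsets S of size 6, where X_S = 1 if the K_6 on S is monochromatic.
For a fixed S, the K_6 on S has C(6, 2) = 15 edges. P[all 15 edges red] = (1/2)^15, and likewise for blue, so P[monochromatic] = 2·(1/2)^15 = 2^{1 − 15} = 1/16384.
By linearity of expectation: E[X] = C(39, 6) · 2^{1 − 15} = 3262623 · 1/16384 = 3262623/16384.
Numerically: E[X] ≈ 199.134705.

E[X] = C(39,6)·2^(1−C(6,2)) = 3262623/16384 ≈ 199.134705.


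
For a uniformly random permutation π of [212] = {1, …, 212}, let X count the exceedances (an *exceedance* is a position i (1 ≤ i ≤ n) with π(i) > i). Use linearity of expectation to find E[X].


Write X = Σ_{i=1}^{212} X_i, where X_i = 1_{π(i) > i}.
For each fixed i, π(i) is uniform over {1, …, 212} (marginal of a uniform permutation), so P[π(i) > i] = (n − i)/n. Summing: Σ_{i=1}^{212} (n − i)/n = (0 + 1 + … + 211)/212 = 212(212 − 1)/(2·212) = (212 − 1)/2.
Hence E[X] = Σ_{i=1}^{212} (212 − i)/212 = 211/2 ≈ 105.500.

E[X] = 211/2 = 105.500.


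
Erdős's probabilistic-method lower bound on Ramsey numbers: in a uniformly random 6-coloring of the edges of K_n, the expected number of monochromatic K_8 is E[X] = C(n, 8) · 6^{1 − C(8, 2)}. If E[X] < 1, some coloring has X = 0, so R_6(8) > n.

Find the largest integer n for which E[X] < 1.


We need C(n, 8) · 6^{1 − 28} < 1, i.e. C(n, 8) < 6^{28 − 1} = 1023490369077469249536.
Check values of n near the boundary:
  n = 1594: C(1594, 8) = 1015652773590544255167; 1015652773590544255167 < 1023490369077469249536? YES
  n = 1595: C(1595, 8) = 1020772636343363633895; 1020772636343363633895 < 1023490369077469249536? YES
  n = 1596: C(1596, 8) = 1025915067760710553965; 1025915067760710553965 < 1023490369077469249536? NO
  n = 1597: C(1597, 8) = 1031080153060953275445; 1031080153060953275445 < 1023490369077469249536? NO
  n = 1598: C(1598, 8) = 1036267977730442348529; 1036267977730442348529 < 1023490369077469249536? NO
The largest n with C(n, 8) < 1023490369077469249536 is n = 1595 (where E[X] = 113419181815929292655/113721152119718805504 ≈ 0.997345). Hence R_6(8) > 1595, i.e. R_6(8) ≥ 1596.

Largest n = 1595; hence R_6(8) > 1595.


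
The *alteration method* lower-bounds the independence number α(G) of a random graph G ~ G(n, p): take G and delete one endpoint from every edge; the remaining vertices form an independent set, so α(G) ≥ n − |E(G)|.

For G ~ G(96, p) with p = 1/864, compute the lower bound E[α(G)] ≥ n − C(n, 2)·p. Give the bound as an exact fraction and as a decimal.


E[|E(G)|] = C(96, 2)·p = 4560 · (1/864) = 95/18.
E[α(G)] ≥ n − E[|E(G)|] = 96 − 95/18 = 1633/18.
Numerically: ≈ 90.7222.
(This is only a lower bound; the true E[α(G)] may be larger.)

E[α(G)] ≥ 1633/18 ≈ 90.7222.


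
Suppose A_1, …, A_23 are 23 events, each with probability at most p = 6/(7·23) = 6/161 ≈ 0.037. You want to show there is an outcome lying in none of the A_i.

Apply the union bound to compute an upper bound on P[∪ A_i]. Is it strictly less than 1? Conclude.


Union bound: P[∪_{i=1}^{23} A_i] ≤ Σ_i P[A_i] ≤ 23·p = 23·(6/161) = 6/7.
Numerically: 6/7 ≈ 0.857.
Is 6/7 < 1? YES.
Since P[∪ A_i] ≤ 6/7 < 1, the complement has P[∩ A_i^c] ≥ 1 − 6/7 = 1/7 > 0, so some outcome avoids every A_i.

23·p = 6/7 ≈ 0.857; existence CERTIFIED by the union bound.


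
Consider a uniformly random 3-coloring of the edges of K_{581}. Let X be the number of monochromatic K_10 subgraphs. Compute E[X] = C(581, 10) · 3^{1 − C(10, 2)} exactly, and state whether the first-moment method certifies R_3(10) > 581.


E[X] = C(581, 10) · 3^{1 − 45} = 1117316416086113363120 · 3^{−44} = 1117316416086113363120/984770902183611232881.
As a reduced fraction: E[X] = 1117316416086113363120/984770902183611232881 ≈ 1.135.
Is E[X] < 1? NO.
Since E[X] ≥ 1, the first-moment bound is inconclusive at n = 581; it does NOT by itself certify R_3(10) > 581.

E[X] = 1117316416086113363120/984770902183611232881 ≈ 1.135; E[X] ≥ 1; first-moment method inconclusive here.


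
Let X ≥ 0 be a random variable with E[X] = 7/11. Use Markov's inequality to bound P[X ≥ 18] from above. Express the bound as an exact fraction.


μ = E[X] = 7/11, a = 18.
Markov: P[X ≥ 18] ≤ μ/a = (7/11)/18 = 7/198.
Numerically: ≈ 0.0354.
(Since a = 18 > μ = 0.6364, the bound 7/198 is < 1 and informative.)

P[X ≥ 18] ≤ 7/198 ≈ 0.0354.


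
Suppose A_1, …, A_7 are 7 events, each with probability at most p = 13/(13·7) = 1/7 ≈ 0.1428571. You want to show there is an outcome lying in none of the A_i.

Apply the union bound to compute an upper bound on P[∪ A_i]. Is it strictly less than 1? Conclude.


Union bound: P[∪_{i=1}^{7} A_i] ≤ Σ_i P[A_i] ≤ 7·p = 7·(1/7) = 1.
Numerically: 1 ≈ 1.0000000.
Is 1 < 1? NO.
Since the bound 1 is ≥ 1, the union bound is uninformative here; it does NOT by itself certify existence.

7·p = 1 ≈ 1.0000000; existence NOT certified by the union bound.


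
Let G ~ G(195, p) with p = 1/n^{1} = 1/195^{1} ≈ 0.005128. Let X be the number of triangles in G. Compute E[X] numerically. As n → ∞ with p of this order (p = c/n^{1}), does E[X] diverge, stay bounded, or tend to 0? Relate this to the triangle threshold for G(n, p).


Number of potential triangles: C(195, 3) = 1216865.
Each occurs with probability p³ ≈ (0.005128)³ ≈ 1.348640e-07.
By linearity: E[X] = C(195, 3)·p³ ≈ 1216865 · 1.348640e-07 ≈ 0.1641.
Here α = 1, so p = 1/n is exactly at the triangle threshold p ~ 1/n. Asymptotically E[X] → c³/6 = 1³/6 = 1/6 ≈ 0.1667, a bounded constant. In this regime the triangle count is asymptotically Poisson(c³/6).

E[X] ≈ 0.1641; in regime p = Θ(1/n^{1}) E[X] stays bounded (at the triangle threshold p ~ 1/n).


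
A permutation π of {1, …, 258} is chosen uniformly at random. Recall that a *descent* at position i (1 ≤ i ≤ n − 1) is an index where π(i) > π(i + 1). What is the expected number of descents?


Write X = Σ X_I over i = 1, …, 257, with X_I the indicator of one descent.
There are 257 indicators.
For each fixed i, the pair (π(i), π(i+1)) is a uniformly random ordered pair of distinct values from {1, …, 258}; by symmetry P[π(i) > π(i+1)] = 1/2.
By linearity: E[X] = 257 · (1/2) = (258 − 1) · (1/2) = 257/2 ≈ 128.50000.

E[X] = 257/2 = 128.50000.


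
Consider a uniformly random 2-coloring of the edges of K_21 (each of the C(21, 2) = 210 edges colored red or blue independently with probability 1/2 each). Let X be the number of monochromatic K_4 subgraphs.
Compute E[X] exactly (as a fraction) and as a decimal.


Let X = Σ_S X_S over the C(21, 4) = 5985 subsets S of size 4, where X_S = 1 if the K_4 on S is monochromatic.
For a fixed S, the K_4 on S has C(4, 2) = 6 edges. P[all 6 edges red] = (1/2)^6, and likewise for blue, so P[monochromatic] = 2·(1/2)^6 = 2^{1 − 6} = 1/32.
By linearity: E[X] = C(21, 4) · 2^{1 − 6} = 5985 · 1/32 = 5985/32.
Numerically: E[X] ≈ 187.0312.

E[X] = C(21,4)·2^(1−C(4,2)) = 5985/32 ≈ 187.0312.


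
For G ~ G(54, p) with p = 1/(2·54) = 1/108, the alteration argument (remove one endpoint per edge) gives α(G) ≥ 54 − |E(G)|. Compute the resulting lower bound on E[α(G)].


E[|E(G)|] = C(54, 2)·p = 1431 · (1/108) = 53/4.
E[α(G)] ≥ n − E[|E(G)|] = 54 − 53/4 = 163/4.
Numerically: ≈ 40.75000.
(This is only a lower bound; the true E[α(G)] may be larger.)

E[α(G)] ≥ 163/4 ≈ 40.75000.


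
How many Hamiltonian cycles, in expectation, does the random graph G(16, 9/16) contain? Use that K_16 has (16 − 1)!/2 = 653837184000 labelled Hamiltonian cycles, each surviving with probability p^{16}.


K_16 has (16 − 1)!/2 = 653837184000 labelled Hamiltonian cycles.
For each such Hamiltonian cycle H, let X_H = 1 if all 16 edges of H are present in G. Then P[X_H = 1] = p^{16} = (9/16)^{16} = 1853020188851841/18446744073709551616.
By linearity of expectation: E[X] = Σ_H E[X_H] = 653837184000 · p^{16} = 653837184000 · 1853020188851841/18446744073709551616 = 1183177248216831945952875/18014398509481984.
Numerically: E[X] ≈ 6.568e+07.

E[X] = 653837184000 · (9/16)^{16} = 1183177248216831945952875/18014398509481984 ≈ 6.568e+07.


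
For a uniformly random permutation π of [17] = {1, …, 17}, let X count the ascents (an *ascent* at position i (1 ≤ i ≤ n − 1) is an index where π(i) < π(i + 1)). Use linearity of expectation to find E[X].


Write X = Σ X_I over i = 1, …, 16, with X_I the indicator of one ascent.
There are 16 indicators.
For each fixed i, the pair (π(i), π(i+1)) is a uniformly random ordered pair of distinct values from {1, …, 17}; by symmetry P[π(i) < π(i+1)] = 1/2.
By linearity: E[X] = 16 · (1/2) = (17 − 1) · (1/2) = 8 ≈ 8.000.

E[X] = 8 = 8.000.


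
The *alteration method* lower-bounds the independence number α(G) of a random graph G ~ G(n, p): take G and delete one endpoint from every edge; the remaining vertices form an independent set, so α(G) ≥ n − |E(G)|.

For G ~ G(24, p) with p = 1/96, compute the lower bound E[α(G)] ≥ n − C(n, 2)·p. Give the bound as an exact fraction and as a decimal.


E[|E(G)|] = C(24, 2)·p = 276 · (1/96) = 23/8.
E[α(G)] ≥ n − E[|E(G)|] = 24 − 23/8 = 169/8.
Numerically: ≈ 21.125000.
(This is only a lower bound; the true E[α(G)] may be larger.)

E[α(G)] ≥ 169/8 ≈ 21.125000.


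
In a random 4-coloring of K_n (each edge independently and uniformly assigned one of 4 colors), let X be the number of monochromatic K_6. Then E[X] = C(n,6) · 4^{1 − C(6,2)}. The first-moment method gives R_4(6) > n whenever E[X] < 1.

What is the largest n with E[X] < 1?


We need C(n, 6) · 4^{1 − 15} < 1, i.e. C(n, 6) < 4^{15 − 1} = 268435456.
Check values of n near the boundary:
  n = 73: C(73, 6) = 170230452; 170230452 < 268435456? YES
  n = 74: C(74, 6) = 185250786; 185250786 < 268435456? YES
  n = 75: C(75, 6) = 201359550; 201359550 < 268435456? YES
  n = 76: C(76, 6) = 218618940; 218618940 < 268435456? YES
  n = 77: C(77, 6) = 237093780; 237093780 < 268435456? YES
  n = 78: C(78, 6) = 256851595; 256851595 < 268435456? YES
  n = 79: C(79, 6) = 277962685; 277962685 < 268435456? NO
  n = 80: C(80, 6) = 300500200; 300500200 < 268435456? NO
  n = 81: C(81, 6) = 324540216; 324540216 < 268435456? NO
The largest n with C(n, 6) < 268435456 is n = 78 (where E[X] = 256851595/268435456 ≈ 0.956847). Hence R_4(6) > 78, i.e. R_4(6) ≥ 79.

Largest n = 78; hence R_4(6) > 78.


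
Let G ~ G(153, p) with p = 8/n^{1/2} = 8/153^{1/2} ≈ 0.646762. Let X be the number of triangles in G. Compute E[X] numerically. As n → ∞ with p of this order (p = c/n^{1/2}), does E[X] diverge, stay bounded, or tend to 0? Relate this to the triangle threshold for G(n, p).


Number of potential triangles: C(153, 3) = 585276.
Each occurs with probability p³ ≈ (0.646762)³ ≈ 2.70540828e-01.
By linearity: E[X] = C(153, 3)·p³ ≈ 585276 · 2.70540828e-01 ≈ 158341.053606.
Since α = 1/2 < 1, p = c/n^{1/2} ≫ 1/n is above the triangle threshold p ~ 1/n. Asymptotically E[X] ~ (c³/6)·n^{3(1−α)} = (8³/6)·n^{1.5} → ∞; triangles are abundant w.h.p.

E[X] ≈ 158341.053606; in regime p = Θ(1/n^{1/2}) E[X] diverges (above the triangle threshold p ~ 1/n).


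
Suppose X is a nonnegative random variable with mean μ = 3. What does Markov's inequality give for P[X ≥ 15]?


μ = E[X] = 3, a = 15.
Markov: P[X ≥ 15] ≤ μ/a = (3)/15 = 1/5.
Numerically: ≈ 0.20000.
(Since a = 15 > μ = 3.00000, the bound 1/5 is < 1 and informative.)

P[X ≥ 15] ≤ 1/5 ≈ 0.20000.


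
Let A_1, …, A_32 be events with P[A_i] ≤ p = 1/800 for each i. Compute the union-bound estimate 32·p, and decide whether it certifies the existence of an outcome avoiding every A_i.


Union bound: P[∪_{i=1}^{32} A_i] ≤ Σ_i P[A_i] ≤ 32·p = 32·(1/800) = 1/25.
Numerically: 1/25 ≈ 0.0400000.
Is 1/25 < 1? YES.
Since P[∪ A_i] ≤ 1/25 < 1, the complement has P[∩ A_i^c] ≥ 1 − 1/25 = 24/25 > 0, so some outcome avoids every A_i.

32·p = 1/25 ≈ 0.0400000; existence CERTIFIED by the union bound.


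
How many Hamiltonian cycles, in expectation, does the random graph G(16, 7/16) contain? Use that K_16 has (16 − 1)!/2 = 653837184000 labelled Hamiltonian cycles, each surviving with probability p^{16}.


K_16 has (16 − 1)!/2 = 653837184000 labelled Hamiltonian cycles.
For each such Hamiltonian cycle H, let X_H = 1 if all 16 edges of H are present in G. Then P[X_H = 1] = p^{16} = (7/16)^{16} = 33232930569601/18446744073709551616.
By linearity: E[X] = Σ_H E[X_H] = 653837184000 · p^{16} = 653837184000 · 33232930569601/18446744073709551616 = 21219654042671322112875/18014398509481984.
Numerically: E[X] ≈ 1.1779e+06.

E[X] = 653837184000 · (7/16)^{16} = 21219654042671322112875/18014398509481984 ≈ 1.1779e+06.


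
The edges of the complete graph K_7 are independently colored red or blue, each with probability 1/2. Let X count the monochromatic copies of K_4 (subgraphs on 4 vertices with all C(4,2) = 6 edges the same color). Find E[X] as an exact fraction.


Let X = Σ_S X_S over the C(7, 4) = 35 subsets S of size 4, where X_S = 1 if the K_4 on S is monochromatic.
For a fixed S, the K_4 on S has C(4, 2) = 6 edges. P[all 6 edges red] = (1/2)^6, and likewise for blue, so P[monochromatic] = 2·(1/2)^6 = 2^{1 − 6} = 1/32.
By linearity of expectation: E[X] = C(7, 4) · 2^{1 − 6} = 35 · 1/32 = 35/32.
Numerically: E[X] ≈ 1.093750.

E[X] = C(7,4)·2^(1−C(4,2)) = 35/32 ≈ 1.093750.


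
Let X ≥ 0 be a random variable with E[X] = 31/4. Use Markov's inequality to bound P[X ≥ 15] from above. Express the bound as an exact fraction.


μ = E[X] = 31/4, a = 15.
Markov: P[X ≥ 15] ≤ μ/a = (31/4)/15 = 31/60.
Numerically: ≈ 0.517.
(Since a = 15 > μ = 7.750, the bound 31/60 is < 1 and informative.)

P[X ≥ 15] ≤ 31/60 ≈ 0.517.


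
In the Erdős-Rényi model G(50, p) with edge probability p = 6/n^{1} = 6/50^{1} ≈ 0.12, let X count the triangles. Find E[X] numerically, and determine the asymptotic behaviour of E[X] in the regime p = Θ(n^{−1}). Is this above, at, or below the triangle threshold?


Number of potential triangles: C(50, 3) = 19600.
Each occurs with probability p³ ≈ (0.12)³ ≈ 1.72800e-03.
By linearity: E[X] = C(50, 3)·p³ ≈ 19600 · 1.72800e-03 ≈ 33.869.
Here α = 1, so p = 6/n is exactly at the triangle threshold p ~ 1/n. Asymptotically E[X] → c³/6 = 6³/6 = 36 ≈ 36.000, a bounded constant. In this regime the triangle count is asymptotically Poisson(c³/6).

E[X] ≈ 33.869; in regime p = Θ(1/n^{1}) E[X] stays bounded (at the triangle threshold p ~ 1/n).


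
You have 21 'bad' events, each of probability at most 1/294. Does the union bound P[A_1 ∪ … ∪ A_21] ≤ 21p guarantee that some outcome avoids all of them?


Union bound: P[∪_{i=1}^{21} A_i] ≤ Σ_i P[A_i] ≤ 21·p = 21·(1/294) = 1/14.
Numerically: 1/14 ≈ 0.071.
Is 1/14 < 1? YES.
Since P[∪ A_i] ≤ 1/14 < 1, the complement has P[∩ A_i^c] ≥ 1 − 1/14 = 13/14 > 0, so some outcome avoids every A_i.

21·p = 1/14 ≈ 0.071; existence CERTIFIED by the union bound.


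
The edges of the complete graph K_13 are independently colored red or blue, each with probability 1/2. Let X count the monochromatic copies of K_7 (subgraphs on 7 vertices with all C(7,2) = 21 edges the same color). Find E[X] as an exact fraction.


Let X = Σ_S X_S over the C(13, 7) = 1716 subsets S of size 7, where X_S = 1 if the K_7 on S is monochromatic.
For a fixed S, the K_7 on S has C(7, 2) = 21 edges. P[all 21 edges red] = (1/2)^21, and likewise for blue, so P[monochromatic] = 2·(1/2)^21 = 2^{1 − 21} = 1/1048576.
By linearity of expectation: E[X] = C(13, 7) · 2^{1 − 21} = 1716 · 1/1048576 = 429/262144.
Numerically: E[X] ≈ 0.00164.

E[X] = C(13,7)·2^(1−C(7,2)) = 429/262144 ≈ 0.00164.


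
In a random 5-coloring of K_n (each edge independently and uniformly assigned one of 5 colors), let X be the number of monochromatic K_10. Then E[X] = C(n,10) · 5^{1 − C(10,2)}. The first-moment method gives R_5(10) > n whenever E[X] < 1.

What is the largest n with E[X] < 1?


We need C(n, 10) · 5^{1 − 45} < 1, i.e. C(n, 10) < 5^{45 − 1} = 5684341886080801486968994140625.
Check values of n near the boundary:
  n = 5388: C(5388, 10) = 5634865093375880654852250419586; 5634865093375880654852250419586 < 5684341886080801486968994140625? YES
  n = 5389: C(5389, 10) = 5645340767466558997768874792926; 5645340767466558997768874792926 < 5684341886080801486968994140625? YES
  n = 5390: C(5390, 10) = 5655833965919099070255434039753; 5655833965919099070255434039753 < 5684341886080801486968994140625? YES
  n = 5391: C(5391, 10) = 5666344714787188828795213697883; 5666344714787188828795213697883 < 5684341886080801486968994140625? YES
  n = 5392: C(5392, 10) = 5676873040158402483252283957448; 5676873040158402483252283957448 < 5684341886080801486968994140625? YES
  n = 5393: C(5393, 10) = 5687418968154238267170642278008; 5687418968154238267170642278008 < 5684341886080801486968994140625? NO
  n = 5394: C(5394, 10) = 5697982524930156243149785372878; 5697982524930156243149785372878 < 5684341886080801486968994140625? NO
  n = 5395: C(5395, 10) = 5708563736675616143322765475706; 5708563736675616143322765475706 < 5684341886080801486968994140625? NO
The largest n with C(n, 10) < 5684341886080801486968994140625 is n = 5392 (where E[X] = 5676873040158402483252283957448/5684341886080801486968994140625 ≈ 0.999). Hence R_5(10) > 5392, i.e. R_5(10) ≥ 5393.

Largest n = 5392; hence R_5(10) > 5392.


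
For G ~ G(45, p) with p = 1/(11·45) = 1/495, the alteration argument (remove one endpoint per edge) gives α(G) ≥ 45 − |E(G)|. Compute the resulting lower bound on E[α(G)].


E[|E(G)|] = C(45, 2)·p = 990 · (1/495) = 2.
E[α(G)] ≥ n − E[|E(G)|] = 45 − 2 = 43.
Numerically: ≈ 43.000000.
(This is only a lower bound; the true E[α(G)] may be larger.)

E[α(G)] ≥ 43 ≈ 43.000000.


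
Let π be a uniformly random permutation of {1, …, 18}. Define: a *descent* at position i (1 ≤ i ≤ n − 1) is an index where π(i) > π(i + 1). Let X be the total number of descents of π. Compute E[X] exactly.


Write X = Σ X_I over i = 1, …, 17, with X_I the indicator of one descent.
There are 17 indicators.
For each fixed i, the pair (π(i), π(i+1)) is a uniformly random ordered pair of distinct values from {1, …, 18}; by symmetry P[π(i) > π(i+1)] = 1/2.
By linearity: E[X] = 17 · (1/2) = (18 − 1) · (1/2) = 17/2 ≈ 8.5000.

E[X] = 17/2 = 8.5000.


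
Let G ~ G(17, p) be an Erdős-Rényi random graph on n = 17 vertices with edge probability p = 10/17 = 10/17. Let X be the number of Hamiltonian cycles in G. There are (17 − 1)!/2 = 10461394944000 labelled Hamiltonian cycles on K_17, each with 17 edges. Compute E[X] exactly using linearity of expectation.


K_17 has (17 − 1)!/2 = 10461394944000 labelled Hamiltonian cycles.
For each such Hamiltonian cycle H, let X_H = 1 if all 17 edges of H are present in G. Then P[X_H = 1] = p^{17} = (10/17)^{17} = 100000000000000000/827240261886336764177.
By linearity of expectation: E[X] = Σ_H E[X_H] = 10461394944000 · p^{17} = 10461394944000 · 100000000000000000/827240261886336764177 = 1046139494400000000000000000000/827240261886336764177.
Numerically: E[X] ≈ 1.26461e+09.

E[X] = 10461394944000 · (10/17)^{17} = 1046139494400000000000000000000/827240261886336764177 ≈ 1.26461e+09.
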